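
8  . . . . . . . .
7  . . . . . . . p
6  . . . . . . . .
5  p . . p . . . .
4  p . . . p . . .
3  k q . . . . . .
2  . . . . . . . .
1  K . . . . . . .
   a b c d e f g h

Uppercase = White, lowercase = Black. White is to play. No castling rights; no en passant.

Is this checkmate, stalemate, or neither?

stalemate

White to move; white king on a1.
In check: no.
King squares — b1: attacked by Qb3; a2: attacked by Ka3; b2: attacked by Ka3.
Legal moves for White: none.
Not in check and no legal moves → stalemate.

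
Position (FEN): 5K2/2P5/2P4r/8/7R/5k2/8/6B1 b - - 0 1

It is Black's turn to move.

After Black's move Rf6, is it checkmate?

no

After Rf6: white king on f8; in check: yes, from the black rook on f6.
White has 4 legal replies: Kg8, Ke8, Kg7, Ke7.
In check but a legal move exists → not checkmate.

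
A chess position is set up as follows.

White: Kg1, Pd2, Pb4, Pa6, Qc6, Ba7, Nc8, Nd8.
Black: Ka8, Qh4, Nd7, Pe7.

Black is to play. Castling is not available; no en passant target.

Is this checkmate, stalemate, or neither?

checkmate

Black to move; black king on a8.
In check: yes, from the white queen on c6.
King squares — a7: attacked by Nc8; b7: attacked by Pa6; b8: attacked by Ba7.
Legal moves for Black: none.
In check with no legal moves → checkmate.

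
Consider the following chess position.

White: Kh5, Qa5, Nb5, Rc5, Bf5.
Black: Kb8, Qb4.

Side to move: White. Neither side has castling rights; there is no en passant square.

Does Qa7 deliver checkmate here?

yes

After Qa7: black king on b8; in check: yes, from the white queen on a7.
King squares — a7: attacked by Nb5; b7: attacked by Qa7; c7: attacked by Nb5; a8: attacked by Qa7; c8: attacked by Rc5.
Black has no legal moves → checkmate.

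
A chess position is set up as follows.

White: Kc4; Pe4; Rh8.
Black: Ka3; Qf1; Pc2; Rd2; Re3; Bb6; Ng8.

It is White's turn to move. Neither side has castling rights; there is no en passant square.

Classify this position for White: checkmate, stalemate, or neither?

White to move; white king on c4.
In check: yes, from the black queen on f1.
King squares — b3: attacked by Ka3; c3: attacked by Re3; d3: attacked by Qf1; b4: attacked by Ka3; d4: attacked by Rd2; b5: attacked by Qf1; c5: attacked by Bb6; d5: attacked by Rd2.
Legal moves for White: none.
In check with no legal moves → checkmate.

checkmate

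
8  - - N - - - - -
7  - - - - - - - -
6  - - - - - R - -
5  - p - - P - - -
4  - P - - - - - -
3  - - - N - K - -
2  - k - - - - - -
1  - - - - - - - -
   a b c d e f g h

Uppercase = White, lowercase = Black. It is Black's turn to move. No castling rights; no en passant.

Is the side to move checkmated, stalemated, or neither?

neither

Black to move; black king on b2.
In check: yes, from the white knight on d3.
King squares — a1: available; b1: available; c1: attacked by Nd3; a2: available; c2: available; a3: available; b3: available; c3: available.
Legal moves for Black: Kc3, Kb3, Ka3, Kc2, Ka2, Kb1, Ka1.
Black is in check but has 7 legal moves → neither.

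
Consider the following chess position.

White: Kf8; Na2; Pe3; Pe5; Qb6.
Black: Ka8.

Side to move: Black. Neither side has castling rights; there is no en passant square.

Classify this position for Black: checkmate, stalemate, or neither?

Black to move; black king on a8.
In check: no.
King squares — a7: attacked by Qb6; b7: attacked by Qb6; b8: attacked by Qb6.
Legal moves for Black: none.
Not in check and no legal moves → stalemate.

stalemate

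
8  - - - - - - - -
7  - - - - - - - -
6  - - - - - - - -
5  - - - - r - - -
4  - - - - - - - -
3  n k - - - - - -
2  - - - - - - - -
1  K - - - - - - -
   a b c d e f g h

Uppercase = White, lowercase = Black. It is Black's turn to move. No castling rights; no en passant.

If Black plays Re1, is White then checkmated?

After Re1: white king on a1; in check: yes, from the black rook on e1.
King squares — b1: attacked by Re1; a2: attacked by Kb3; b2: attacked by Kb3.
White has no legal moves → checkmate.

yes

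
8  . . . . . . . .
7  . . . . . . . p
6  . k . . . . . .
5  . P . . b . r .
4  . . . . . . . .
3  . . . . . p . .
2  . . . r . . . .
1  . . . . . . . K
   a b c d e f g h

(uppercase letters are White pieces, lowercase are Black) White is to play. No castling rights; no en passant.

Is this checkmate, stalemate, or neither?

White to move; white king on h1.
In check: no.
King squares — g1: attacked by Rg5; g2: attacked by Rd2; h2: attacked by Rd2.
Legal moves for White: none.
Not in check and no legal moves → stalemate.

stalemate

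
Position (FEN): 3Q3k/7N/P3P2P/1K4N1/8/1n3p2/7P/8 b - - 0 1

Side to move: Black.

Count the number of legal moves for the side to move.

0

Black to move; king on h8.
In check: yes, from the white queen on d8.
Legal moves: none.
Count: 0.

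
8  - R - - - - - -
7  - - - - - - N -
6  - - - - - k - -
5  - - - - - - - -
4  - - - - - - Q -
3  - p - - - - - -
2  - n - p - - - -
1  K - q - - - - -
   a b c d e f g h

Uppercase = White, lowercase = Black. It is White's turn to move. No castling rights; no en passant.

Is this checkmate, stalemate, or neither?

White to move; white king on a1.
In check: yes, from the black queen on c1.
King squares — b1: attacked by Qc1; a2: attacked by Pb3; b2: attacked by Qc1.
Legal moves for White: none.
In check with no legal moves → checkmate.

checkmate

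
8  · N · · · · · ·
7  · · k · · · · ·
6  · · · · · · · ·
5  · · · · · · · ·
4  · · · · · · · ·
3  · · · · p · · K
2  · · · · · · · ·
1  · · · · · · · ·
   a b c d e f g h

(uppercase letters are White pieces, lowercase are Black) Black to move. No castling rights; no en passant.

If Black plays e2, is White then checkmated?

no

After e2: white king on h3; in check: no.
White is not in check, so this cannot be checkmate.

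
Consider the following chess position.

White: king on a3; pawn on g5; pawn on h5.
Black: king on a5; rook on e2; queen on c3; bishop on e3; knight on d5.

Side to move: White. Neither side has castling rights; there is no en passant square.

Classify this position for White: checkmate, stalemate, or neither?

checkmate

White to move; white king on a3.
In check: yes, from the black queen on c3.
King squares — a2: attacked by Re2; b2: attacked by Re2; b3: attacked by Qc3; a4: attacked by Ka5; b4: attacked by Qc3.
Legal moves for White: none.
In check with no legal moves → checkmate.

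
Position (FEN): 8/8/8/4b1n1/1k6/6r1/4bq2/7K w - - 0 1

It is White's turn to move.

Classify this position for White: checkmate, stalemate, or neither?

White to move; white king on h1.
In check: no.
King squares — g1: attacked by Qf2; g2: attacked by Qf2; h2: attacked by Qf2.
Legal moves for White: none.
Not in check and no legal moves → stalemate.

stalemate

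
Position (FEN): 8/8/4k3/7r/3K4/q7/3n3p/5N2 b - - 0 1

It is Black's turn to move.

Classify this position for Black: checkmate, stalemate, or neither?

Black to move; black king on e6.
In check: no.
Legal moves for Black include: Kf7, Ke7, Kd7, Kf6, Kd6, Kf5, Rh8, Rh7, Rh6, Rg5, Rf5, Re5, Rd5#, Rc5, Rb5, Ra5, Rh4#, Rh3, ... (list truncated; more exist).
Black has legal moves and is not in check → neither.

neither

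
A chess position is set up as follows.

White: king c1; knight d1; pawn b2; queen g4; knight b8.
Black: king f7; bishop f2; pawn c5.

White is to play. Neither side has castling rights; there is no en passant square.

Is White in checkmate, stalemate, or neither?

neither

White to move; white king on c1.
In check: no.
Legal moves for White include: Nd7, Nc6, Na6, Qg8+, Qc8, Qg7+, Qd7+, Qg6+, Qe6+, Qh5+, Qg5, Qf5+, Qh4, Qf4+, Qe4, Qd4, Qc4+, Qb4, ... (list truncated; more exist).
White has legal moves and is not in check → neither.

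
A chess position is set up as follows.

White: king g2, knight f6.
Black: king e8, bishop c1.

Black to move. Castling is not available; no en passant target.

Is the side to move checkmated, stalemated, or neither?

Black to move; black king on e8.
In check: yes, from the white knight on f6.
King squares — d7: attacked by Nf6; e7: available; f7: available; d8: available; f8: available.
Legal moves for Black: Kf8, Kd8, Kf7, Ke7.
Black is in check but has 4 legal moves → neither.

neither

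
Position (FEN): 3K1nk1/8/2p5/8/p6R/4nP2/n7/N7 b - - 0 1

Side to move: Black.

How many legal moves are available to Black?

Black to move; king on g8.
In check: no.
Legal moves: Kg7, Kf7, Nh7, Nd7, Ng6, Ne6+, Nf5, Nd5, Ng4, Nc4, Ng2, Nc2, Nf1, Nd1, Nb4, Nc3, Nc1, c5, a3.
Count: 19.

19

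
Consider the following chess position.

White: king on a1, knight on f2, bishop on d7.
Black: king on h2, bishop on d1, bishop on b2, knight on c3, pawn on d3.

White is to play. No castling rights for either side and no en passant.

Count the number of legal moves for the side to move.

White to move; king on a1.
In check: yes, from the black bishop on b2.
Legal moves: Kxb2.
Count: 1.

1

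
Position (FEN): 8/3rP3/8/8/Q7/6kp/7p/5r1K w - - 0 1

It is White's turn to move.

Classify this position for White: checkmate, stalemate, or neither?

White to move; white king on h1.
In check: yes, from the black rook on f1.
King squares — g1: attacked by Rf1; g2: attacked by Kg3; h2: attacked by Kg3.
Legal moves for White: none.
In check with no legal moves → checkmate.

checkmate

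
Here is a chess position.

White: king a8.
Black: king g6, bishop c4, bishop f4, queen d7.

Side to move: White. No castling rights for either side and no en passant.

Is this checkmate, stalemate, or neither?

stalemate

White to move; white king on a8.
In check: no.
King squares — a7: attacked by Qd7; b7: attacked by Qd7; b8: attacked by Bf4.
Legal moves for White: none.
Not in check and no legal moves → stalemate.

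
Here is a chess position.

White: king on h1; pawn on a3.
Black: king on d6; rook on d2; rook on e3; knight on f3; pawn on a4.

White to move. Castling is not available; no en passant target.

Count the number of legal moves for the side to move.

0

White to move; king on h1.
In check: no.
Legal moves: none.
Count: 0.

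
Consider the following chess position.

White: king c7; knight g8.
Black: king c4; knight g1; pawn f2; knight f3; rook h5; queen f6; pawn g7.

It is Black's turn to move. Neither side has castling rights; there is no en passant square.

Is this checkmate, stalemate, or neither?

Black to move; black king on c4.
In check: no.
Legal moves for Black include: Qf8, Qd8+, Qf7+, Qe7+, Qh6, Qg6, Qe6, Qd6+, Qc6+, Qb6+, Qa6, Qg5, Qf5, Qe5+, Qh4, Qf4+, Qd4, Qc3, ... (list truncated; more exist).
Black has legal moves and is not in check → neither.

neither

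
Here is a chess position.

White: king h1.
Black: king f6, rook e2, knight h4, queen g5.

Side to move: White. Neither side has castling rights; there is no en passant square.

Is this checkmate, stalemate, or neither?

stalemate

White to move; white king on h1.
In check: no.
King squares — g1: attacked by Qg5; g2: attacked by Re2; h2: attacked by Re2.
Legal moves for White: none.
Not in check and no legal moves → stalemate.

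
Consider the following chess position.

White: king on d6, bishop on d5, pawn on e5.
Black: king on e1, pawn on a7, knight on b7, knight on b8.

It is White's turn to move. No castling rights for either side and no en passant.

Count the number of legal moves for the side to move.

White to move; king on d6.
In check: yes, from the black knight on b7.
Legal moves: Ke7, Kc7, Ke6, Bxb7.
Count: 4.

4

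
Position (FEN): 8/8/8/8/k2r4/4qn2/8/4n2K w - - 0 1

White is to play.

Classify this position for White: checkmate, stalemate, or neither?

stalemate

White to move; white king on h1.
In check: no.
King squares — g1: attacked by Qe3; g2: attacked by Ne1; h2: attacked by Nf3.
Legal moves for White: none.
Not in check and no legal moves → stalemate.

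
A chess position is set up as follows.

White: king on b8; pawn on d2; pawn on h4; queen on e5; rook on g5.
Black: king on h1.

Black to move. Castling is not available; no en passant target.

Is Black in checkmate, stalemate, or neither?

Black to move; black king on h1.
In check: no.
King squares — g1: attacked by Rg5; g2: attacked by Rg5; h2: attacked by Qe5.
Legal moves for Black: none.
Not in check and no legal moves → stalemate.

stalemate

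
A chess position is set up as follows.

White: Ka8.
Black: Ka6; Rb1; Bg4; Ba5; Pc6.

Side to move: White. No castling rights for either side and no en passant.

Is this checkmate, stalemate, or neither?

White to move; white king on a8.
In check: no.
King squares — a7: attacked by Ka6; b7: attacked by Rb1; b8: attacked by Rb1.
Legal moves for White: none.
Not in check and no legal moves → stalemate.

stalemate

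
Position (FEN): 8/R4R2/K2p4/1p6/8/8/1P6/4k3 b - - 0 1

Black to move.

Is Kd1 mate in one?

no

After Kd1: white king on a6; in check: no.
White is not in check, so this cannot be checkmate.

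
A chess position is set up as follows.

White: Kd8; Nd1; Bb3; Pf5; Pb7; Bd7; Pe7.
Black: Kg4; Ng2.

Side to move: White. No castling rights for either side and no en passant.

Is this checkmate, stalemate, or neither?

White to move; white king on d8.
In check: no.
Legal moves for White include: Ke8, Kc8, Kc7, Be8, Bc8, Bde6, Bc6, Bb5, Bda4, Bg8, Bf7, Bbe6, Bd5, Bc4, Bba4, Bc2, Ba2, Ne3+, ... (list truncated; more exist).
White has legal moves and is not in check → neither.

neither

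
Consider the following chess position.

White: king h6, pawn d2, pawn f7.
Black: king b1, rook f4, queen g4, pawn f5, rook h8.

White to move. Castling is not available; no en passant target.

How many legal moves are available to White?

White to move; king on h6.
In check: yes, from the black rook on h8.
Legal moves: none.
Count: 0.

0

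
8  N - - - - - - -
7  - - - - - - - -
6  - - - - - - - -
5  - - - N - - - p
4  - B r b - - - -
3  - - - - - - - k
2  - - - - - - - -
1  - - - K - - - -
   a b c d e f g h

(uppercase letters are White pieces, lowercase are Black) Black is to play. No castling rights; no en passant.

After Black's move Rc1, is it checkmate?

no

After Rc1: white king on d1; in check: yes, from the black rook on c1.
White has 3 legal replies: Ke2, Kd2, Kxc1.
In check but a legal move exists → not checkmate.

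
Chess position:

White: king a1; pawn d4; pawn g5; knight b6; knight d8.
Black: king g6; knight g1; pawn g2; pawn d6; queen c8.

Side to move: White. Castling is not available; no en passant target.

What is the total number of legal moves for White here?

14

White to move; king on a1.
In check: no.
Legal moves: Nf7, Nb7, Ne6, Nc6, Nxc8, Na8, Nd7, Nd5, Nc4, Na4, Kb2, Ka2, Kb1, d5.
Count: 14.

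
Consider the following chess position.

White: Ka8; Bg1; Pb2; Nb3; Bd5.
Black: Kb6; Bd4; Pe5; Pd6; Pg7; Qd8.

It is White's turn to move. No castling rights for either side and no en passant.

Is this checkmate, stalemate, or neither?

White to move; white king on a8.
In check: yes, from the black queen on d8.
King squares — a7: attacked by Kb6; b7: attacked by Kb6; b8: attacked by Qd8.
Legal moves for White: none.
In check with no legal moves → checkmate.

checkmate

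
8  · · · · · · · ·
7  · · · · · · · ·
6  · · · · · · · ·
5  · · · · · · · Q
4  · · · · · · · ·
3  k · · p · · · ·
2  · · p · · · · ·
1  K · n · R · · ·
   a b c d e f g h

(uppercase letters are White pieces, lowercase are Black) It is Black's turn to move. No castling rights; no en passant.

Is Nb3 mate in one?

yes

After Nb3: white king on a1; in check: yes, from the black knight on b3.
King squares — b1: attacked by Pc2; a2: attacked by Ka3; b2: attacked by Ka3.
White has no legal moves → checkmate.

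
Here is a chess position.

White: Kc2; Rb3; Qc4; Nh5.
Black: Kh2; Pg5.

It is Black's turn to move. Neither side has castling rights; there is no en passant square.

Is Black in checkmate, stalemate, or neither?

neither

Black to move; black king on h2.
In check: no.
Legal moves for Black: Kg2, Kh1, Kg1, g4.
Black has 4 legal moves and is not in check → neither.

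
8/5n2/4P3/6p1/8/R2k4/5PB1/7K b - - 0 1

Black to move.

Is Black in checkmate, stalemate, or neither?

Black to move; black king on d3.
In check: yes, from the white rook on a3.
King squares — c2: available; d2: available; e2: available; c3: attacked by Ra3; e3: attacked by Pf2; c4: available; d4: available; e4: attacked by Bg2.
Legal moves for Black: Kd4, Kc4, Ke2, Kd2, Kc2.
Black is in check but has 5 legal moves → neither.

neither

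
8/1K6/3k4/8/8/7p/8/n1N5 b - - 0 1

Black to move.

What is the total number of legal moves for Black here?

9

Black to move; king on d6.
In check: no.
Legal moves: Ke7, Kd7, Ke6, Ke5, Kd5, Kc5, Nb3, Nc2, h2.
Count: 9.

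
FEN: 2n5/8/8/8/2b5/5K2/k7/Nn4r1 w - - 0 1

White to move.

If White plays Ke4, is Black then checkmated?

no

After Ke4: black king on a2; in check: no.
Black is not in check, so this cannot be checkmate.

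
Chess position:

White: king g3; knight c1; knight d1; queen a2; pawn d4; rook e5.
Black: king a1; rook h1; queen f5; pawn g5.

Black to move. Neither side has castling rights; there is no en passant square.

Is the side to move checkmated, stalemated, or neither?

checkmate

Black to move; black king on a1.
In check: yes, from the white queen on a2.
King squares — b1: attacked by Qa2; a2: attacked by Nc1; b2: attacked by Nd1.
Legal moves for Black: none.
In check with no legal moves → checkmate.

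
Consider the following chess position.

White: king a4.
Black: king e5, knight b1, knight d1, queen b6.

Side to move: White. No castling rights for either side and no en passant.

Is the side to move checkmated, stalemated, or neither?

White to move; white king on a4.
In check: no.
King squares — a3: attacked by Nb1; b3: attacked by Qb6; b4: attacked by Qb6; a5: attacked by Qb6; b5: attacked by Qb6.
Legal moves for White: none.
Not in check and no legal moves → stalemate.

stalemate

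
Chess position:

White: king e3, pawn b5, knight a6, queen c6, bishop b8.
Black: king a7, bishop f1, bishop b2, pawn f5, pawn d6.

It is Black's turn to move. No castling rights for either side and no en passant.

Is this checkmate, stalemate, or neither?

Black to move; black king on a7.
In check: yes, from the white bishop on b8.
King squares — a6: attacked by Pb5; b6: attacked by Qc6; b7: attacked by Qc6; a8: attacked by Qc6; b8: attacked by Na6.
Legal moves for Black: none.
In check with no legal moves → checkmate.

checkmate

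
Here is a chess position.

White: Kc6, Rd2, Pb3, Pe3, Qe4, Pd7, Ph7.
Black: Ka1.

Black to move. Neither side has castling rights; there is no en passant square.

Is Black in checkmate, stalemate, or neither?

Black to move; black king on a1.
In check: no.
King squares — b1: attacked by Qe4; a2: attacked by Rd2; b2: attacked by Rd2.
Legal moves for Black: none.
Not in check and no legal moves → stalemate.

stalemate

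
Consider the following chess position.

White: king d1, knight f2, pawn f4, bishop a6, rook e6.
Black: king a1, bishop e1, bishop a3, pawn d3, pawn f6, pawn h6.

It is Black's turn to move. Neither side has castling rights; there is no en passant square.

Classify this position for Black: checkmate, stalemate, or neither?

neither

Black to move; black king on a1.
In check: no.
Legal moves for Black: Bf8, Be7, Bd6, Bc5, Bab4, Bb2, Bc1, Ba5, Beb4, Bc3, Bxf2, Bd2, Kb2, Ka2, Kb1, h5, f5, d2.
Black has 18 legal moves and is not in check → neither.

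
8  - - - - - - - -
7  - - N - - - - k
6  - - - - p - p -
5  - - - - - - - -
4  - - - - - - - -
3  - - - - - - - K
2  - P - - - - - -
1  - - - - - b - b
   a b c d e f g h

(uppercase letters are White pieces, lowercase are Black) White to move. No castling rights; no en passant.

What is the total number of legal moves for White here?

4

White to move; king on h3.
In check: yes, from the black bishop on f1.
Legal moves: Kh4, Kg4, Kg3, Kh2.
Count: 4.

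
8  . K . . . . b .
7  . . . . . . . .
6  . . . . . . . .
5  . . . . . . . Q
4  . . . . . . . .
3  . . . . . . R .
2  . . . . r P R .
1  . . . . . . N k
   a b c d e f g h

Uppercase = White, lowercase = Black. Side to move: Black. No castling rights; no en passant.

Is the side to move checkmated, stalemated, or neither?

Black to move; black king on h1.
In check: yes, from the white queen on h5.
King squares — g1: attacked by Rg2; g2: attacked by Rg3; h2: attacked by Rg2.
Legal moves for Black: none.
In check with no legal moves → checkmate.

checkmate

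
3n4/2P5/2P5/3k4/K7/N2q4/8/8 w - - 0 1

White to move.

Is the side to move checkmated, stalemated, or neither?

White to move; white king on a4.
In check: no.
Legal moves for White: Ka5, Kb4, Nb5, Nc4, Nc2, Nb1, cxd8=Q+, cxd8=R+, cxd8=B, cxd8=N, c8=Q, c8=R, c8=B, c8=N.
White has 14 legal moves and is not in check → neither.

neither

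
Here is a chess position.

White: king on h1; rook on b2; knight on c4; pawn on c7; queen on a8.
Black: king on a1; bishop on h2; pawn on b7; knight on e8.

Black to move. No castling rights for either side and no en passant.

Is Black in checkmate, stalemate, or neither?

checkmate

Black to move; black king on a1.
In check: yes, from the white queen on a8.
King squares — b1: attacked by Rb2; a2: attacked by Rb2; b2: attacked by Nc4.
Legal moves for Black: none.
In check with no legal moves → checkmate.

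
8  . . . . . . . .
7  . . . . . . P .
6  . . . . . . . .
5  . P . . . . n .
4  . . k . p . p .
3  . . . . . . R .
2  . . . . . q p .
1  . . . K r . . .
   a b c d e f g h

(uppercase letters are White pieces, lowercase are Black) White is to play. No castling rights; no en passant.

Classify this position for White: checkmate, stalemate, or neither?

White to move; white king on d1.
In check: yes, from the black rook on e1.
King squares — c1: attacked by Re1; e1: attacked by Qf2; c2: attacked by Qf2; d2: attacked by Qf2; e2: attacked by Re1.
Legal moves for White: none.
In check with no legal moves → checkmate.

checkmate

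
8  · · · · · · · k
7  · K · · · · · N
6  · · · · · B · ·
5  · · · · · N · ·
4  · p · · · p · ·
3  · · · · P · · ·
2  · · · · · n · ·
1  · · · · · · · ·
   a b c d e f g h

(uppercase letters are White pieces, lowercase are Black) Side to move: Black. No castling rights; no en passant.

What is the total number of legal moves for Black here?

2

Black to move; king on h8.
In check: yes, from the white bishop on f6.
Legal moves: Kg8, Kxh7.
Count: 2.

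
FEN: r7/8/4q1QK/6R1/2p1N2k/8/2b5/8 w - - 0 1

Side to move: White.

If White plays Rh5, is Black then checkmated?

After Rh5: black king on h4; in check: yes, from the white rook on h5.
King squares — g3: attacked by Ne4; h3: attacked by Rh5; g4: attacked by Qg6; g5: attacked by Ne4; h5: attacked by Qg6.
Black has no legal moves → checkmate.

yes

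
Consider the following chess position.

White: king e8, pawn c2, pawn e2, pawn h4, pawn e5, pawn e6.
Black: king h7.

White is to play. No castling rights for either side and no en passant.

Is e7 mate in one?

no

After e7: black king on h7; in check: no.
Black is not in check, so this cannot be checkmate.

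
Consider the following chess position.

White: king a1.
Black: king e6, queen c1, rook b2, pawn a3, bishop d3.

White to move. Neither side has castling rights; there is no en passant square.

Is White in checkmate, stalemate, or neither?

White to move; white king on a1.
In check: yes, from the black queen on c1.
King squares — b1: attacked by Qc1; a2: attacked by Rb2; b2: attacked by Qc1.
Legal moves for White: none.
In check with no legal moves → checkmate.

checkmate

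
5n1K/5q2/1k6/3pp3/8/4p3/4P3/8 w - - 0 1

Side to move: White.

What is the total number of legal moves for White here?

White to move; king on h8.
In check: no.
Legal moves: none.
Count: 0.

0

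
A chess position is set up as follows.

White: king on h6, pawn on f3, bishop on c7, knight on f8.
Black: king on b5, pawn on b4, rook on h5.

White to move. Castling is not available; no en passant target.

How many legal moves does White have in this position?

White to move; king on h6.
In check: yes, from the black rook on h5.
Legal moves: Kg7, Kg6, Kxh5.
Count: 3.

3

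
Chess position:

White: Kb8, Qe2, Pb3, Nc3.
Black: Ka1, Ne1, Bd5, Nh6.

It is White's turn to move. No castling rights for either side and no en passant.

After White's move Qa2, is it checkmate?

After Qa2: black king on a1; in check: yes, from the white queen on a2.
King squares — b1: attacked by Qa2; a2: attacked by Nc3; b2: attacked by Qa2.
Black has no legal moves → checkmate.

yes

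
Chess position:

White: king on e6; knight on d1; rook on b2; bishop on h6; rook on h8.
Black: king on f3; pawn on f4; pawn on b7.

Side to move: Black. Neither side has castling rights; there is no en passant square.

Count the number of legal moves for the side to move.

Black to move; king on f3.
In check: no.
Legal moves: Kg4, Ke4, Kg3, b6, b5.
Count: 5.

5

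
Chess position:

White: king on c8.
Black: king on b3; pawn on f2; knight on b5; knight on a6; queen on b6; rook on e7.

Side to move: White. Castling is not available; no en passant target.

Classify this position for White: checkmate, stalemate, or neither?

stalemate

White to move; white king on c8.
In check: no.
King squares — b7: attacked by Qb6; c7: attacked by Nb5; d7: attacked by Re7; b8: attacked by Na6; d8: attacked by Qb6.
Legal moves for White: none.
Not in check and no legal moves → stalemate.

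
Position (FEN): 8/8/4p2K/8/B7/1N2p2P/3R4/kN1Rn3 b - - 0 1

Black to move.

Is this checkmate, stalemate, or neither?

Black to move; black king on a1.
In check: yes, from the white knight on b3.
King squares — b1: attacked by Rd1; a2: attacked by Rd2; b2: attacked by Rd2.
Legal moves for Black: none.
In check with no legal moves → checkmate.

checkmate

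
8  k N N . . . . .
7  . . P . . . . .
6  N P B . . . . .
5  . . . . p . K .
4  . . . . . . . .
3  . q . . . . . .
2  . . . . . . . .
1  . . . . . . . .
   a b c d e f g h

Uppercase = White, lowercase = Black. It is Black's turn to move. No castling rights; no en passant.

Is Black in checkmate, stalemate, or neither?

checkmate

Black to move; black king on a8.
In check: yes, from the white bishop on c6.
King squares — a7: attacked by Pb6; b7: attacked by Bc6; b8: attacked by Na6.
Legal moves for Black: none.
In check with no legal moves → checkmate.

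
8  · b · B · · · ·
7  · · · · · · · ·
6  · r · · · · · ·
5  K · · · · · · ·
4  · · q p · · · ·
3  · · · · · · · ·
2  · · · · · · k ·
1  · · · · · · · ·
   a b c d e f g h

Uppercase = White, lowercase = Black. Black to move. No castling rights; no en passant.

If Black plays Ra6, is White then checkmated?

After Ra6: white king on a5; in check: yes, from the black rook on a6.
King squares — a4: attacked by Qc4; b4: attacked by Qc4; b5: attacked by Qc4; a6: attacked by Qc4; b6: attacked by Ra6.
White has no legal moves → checkmate.

yes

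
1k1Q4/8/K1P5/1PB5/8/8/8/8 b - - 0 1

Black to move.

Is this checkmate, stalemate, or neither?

Black to move; black king on b8.
In check: yes, from the white queen on d8.
King squares — a7: attacked by Bc5; b7: attacked by Ka6; c7: attacked by Qd8; a8: attacked by Qd8; c8: attacked by Qd8.
Legal moves for Black: none.
In check with no legal moves → checkmate.

checkmate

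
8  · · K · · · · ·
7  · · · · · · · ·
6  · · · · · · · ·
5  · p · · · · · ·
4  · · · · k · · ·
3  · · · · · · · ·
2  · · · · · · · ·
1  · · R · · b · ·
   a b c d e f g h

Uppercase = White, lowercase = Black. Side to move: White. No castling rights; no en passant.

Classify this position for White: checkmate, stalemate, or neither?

White to move; white king on c8.
In check: no.
Legal moves for White: Kd8, Kb8, Kd7, Kc7, Kb7, Rc7, Rc6, Rc5, Rc4+, Rc3, Rc2, Rxf1, Re1+, Rd1, Rb1, Ra1.
White has 16 legal moves and is not in check → neither.

neither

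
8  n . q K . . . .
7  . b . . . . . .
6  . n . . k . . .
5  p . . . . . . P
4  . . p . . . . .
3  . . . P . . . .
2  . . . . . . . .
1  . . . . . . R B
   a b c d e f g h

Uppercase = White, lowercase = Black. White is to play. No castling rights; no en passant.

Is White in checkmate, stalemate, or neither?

checkmate

White to move; white king on d8.
In check: yes, from the black queen on c8.
King squares — c7: attacked by Na8; d7: attacked by Nb6; e7: attacked by Ke6; c8: attacked by Nb6; e8: attacked by Qc8.
Legal moves for White: none.
In check with no legal moves → checkmate.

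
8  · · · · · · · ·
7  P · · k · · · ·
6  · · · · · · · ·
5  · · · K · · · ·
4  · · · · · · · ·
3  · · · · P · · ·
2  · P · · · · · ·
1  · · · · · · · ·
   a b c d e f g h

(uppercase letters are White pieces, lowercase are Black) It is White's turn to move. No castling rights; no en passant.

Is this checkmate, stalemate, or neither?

White to move; white king on d5.
In check: no.
Legal moves for White: Ke5, Kc5, Ke4, Kd4, Kc4, a8=Q, a8=R, a8=B, a8=N, e4, b3, b4.
White has 12 legal moves and is not in check → neither.

neither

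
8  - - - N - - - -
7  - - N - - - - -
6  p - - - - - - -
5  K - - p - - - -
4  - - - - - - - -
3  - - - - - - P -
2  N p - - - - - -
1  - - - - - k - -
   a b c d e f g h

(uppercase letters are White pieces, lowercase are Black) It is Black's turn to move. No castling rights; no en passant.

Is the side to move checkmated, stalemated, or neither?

Black to move; black king on f1.
In check: no.
Legal moves for Black: Kg2, Kf2, Ke2, Kg1, Ke1, d4, b1=Q, b1=R, b1=B, b1=N.
Black has 10 legal moves and is not in check → neither.

neither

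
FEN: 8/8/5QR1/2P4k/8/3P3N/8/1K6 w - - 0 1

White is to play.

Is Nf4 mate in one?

yes

After Nf4: black king on h5; in check: yes, from the white knight on f4.
King squares — g4: attacked by Rg6; h4: attacked by Qf6; g5: attacked by Qf6; g6: attacked by Nf4; h6: attacked by Rg6.
Black has no legal moves → checkmate.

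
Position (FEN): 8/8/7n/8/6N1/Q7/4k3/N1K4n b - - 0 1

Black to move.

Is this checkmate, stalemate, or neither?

Black to move; black king on e2.
In check: no.
Legal moves for Black: Ng8, Nf7, Nf5, Nxg4, Kf1, Ke1, Ng3, Nf2.
Black has 8 legal moves and is not in check → neither.

neither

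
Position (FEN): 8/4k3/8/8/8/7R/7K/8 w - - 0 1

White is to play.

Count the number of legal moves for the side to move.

16

White to move; king on h2.
In check: no.
Legal moves: Rh8, Rh7+, Rh6, Rh5, Rh4, Rg3, Rf3, Re3+, Rd3, Rc3, Rb3, Ra3, Kg3, Kg2, Kh1, Kg1.
Count: 16.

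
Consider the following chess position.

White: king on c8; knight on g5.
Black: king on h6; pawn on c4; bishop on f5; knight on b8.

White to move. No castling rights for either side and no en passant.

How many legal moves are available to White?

5

White to move; king on c8.
In check: yes, from the black bishop on f5.
Legal moves: Kd8, Kxb8, Kc7, Kb7, Ne6.
Count: 5.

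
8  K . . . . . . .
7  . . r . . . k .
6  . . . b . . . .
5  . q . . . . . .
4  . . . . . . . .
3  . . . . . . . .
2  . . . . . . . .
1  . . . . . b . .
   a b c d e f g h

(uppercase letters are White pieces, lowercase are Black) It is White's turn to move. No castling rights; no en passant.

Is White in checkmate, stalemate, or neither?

White to move; white king on a8.
In check: no.
King squares — a7: attacked by Rc7; b7: attacked by Qb5; b8: attacked by Qb5.
Legal moves for White: none.
Not in check and no legal moves → stalemate.

stalemate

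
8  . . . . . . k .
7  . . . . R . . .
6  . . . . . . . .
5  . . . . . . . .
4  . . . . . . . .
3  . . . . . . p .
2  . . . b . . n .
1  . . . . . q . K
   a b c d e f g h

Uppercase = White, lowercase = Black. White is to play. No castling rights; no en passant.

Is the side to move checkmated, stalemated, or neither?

checkmate

White to move; white king on h1.
In check: yes, from the black queen on f1.
King squares — g1: attacked by Qf1; g2: attacked by Qf1; h2: attacked by Pg3.
Legal moves for White: none.
In check with no legal moves → checkmate.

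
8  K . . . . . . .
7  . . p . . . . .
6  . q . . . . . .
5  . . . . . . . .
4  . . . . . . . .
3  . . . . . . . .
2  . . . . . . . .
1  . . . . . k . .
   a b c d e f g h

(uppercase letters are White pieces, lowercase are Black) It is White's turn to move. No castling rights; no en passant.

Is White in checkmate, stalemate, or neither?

stalemate

White to move; white king on a8.
In check: no.
King squares — a7: attacked by Qb6; b7: attacked by Qb6; b8: attacked by Qb6.
Legal moves for White: none.
Not in check and no legal moves → stalemate.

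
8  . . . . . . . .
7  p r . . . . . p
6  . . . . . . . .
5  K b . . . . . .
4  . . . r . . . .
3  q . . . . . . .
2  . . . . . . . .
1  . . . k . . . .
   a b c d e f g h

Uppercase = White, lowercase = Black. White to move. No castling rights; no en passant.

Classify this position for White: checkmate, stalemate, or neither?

White to move; white king on a5.
In check: yes, from the black queen on a3.
King squares — a4: attacked by Qa3; b4: attacked by Qa3; b5: attacked by Rb7; a6: attacked by Qa3; b6: attacked by Pa7.
Legal moves for White: none.
In check with no legal moves → checkmate.

checkmate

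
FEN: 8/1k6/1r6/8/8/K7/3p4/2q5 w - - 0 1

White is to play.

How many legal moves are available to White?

White to move; king on a3.
In check: yes, from the black queen on c1.
Legal moves: Ka4, Ka2.
Count: 2.

2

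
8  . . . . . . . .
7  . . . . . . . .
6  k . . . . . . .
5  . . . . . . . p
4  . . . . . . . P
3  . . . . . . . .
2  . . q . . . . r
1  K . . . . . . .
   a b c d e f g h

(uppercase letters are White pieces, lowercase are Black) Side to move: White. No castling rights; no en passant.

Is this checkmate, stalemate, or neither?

stalemate

White to move; white king on a1.
In check: no.
King squares — b1: attacked by Qc2; a2: attacked by Qc2; b2: attacked by Qc2.
Legal moves for White: none.
Not in check and no legal moves → stalemate.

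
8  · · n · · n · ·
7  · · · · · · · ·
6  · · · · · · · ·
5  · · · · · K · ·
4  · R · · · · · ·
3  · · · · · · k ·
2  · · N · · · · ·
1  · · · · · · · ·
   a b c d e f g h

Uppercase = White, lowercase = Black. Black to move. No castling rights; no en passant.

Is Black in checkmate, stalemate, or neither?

neither

Black to move; black king on g3.
In check: no.
Legal moves for Black: Nh7, Nd7, Ng6, Ne6, Ne7+, Na7, Nd6+, Nb6, Kh3, Kf3, Kh2, Kg2, Kf2.
Black has 13 legal moves and is not in check → neither.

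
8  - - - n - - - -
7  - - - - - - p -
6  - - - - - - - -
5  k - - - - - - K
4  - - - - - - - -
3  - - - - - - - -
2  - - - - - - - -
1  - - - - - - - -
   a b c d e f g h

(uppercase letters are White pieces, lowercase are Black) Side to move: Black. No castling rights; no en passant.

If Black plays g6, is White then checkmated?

no

After g6: white king on h5; in check: yes, from the black pawn on g6.
White has 5 legal replies: Kh6, Kxg6, Kg5, Kh4, Kg4.
In check but a legal move exists → not checkmate.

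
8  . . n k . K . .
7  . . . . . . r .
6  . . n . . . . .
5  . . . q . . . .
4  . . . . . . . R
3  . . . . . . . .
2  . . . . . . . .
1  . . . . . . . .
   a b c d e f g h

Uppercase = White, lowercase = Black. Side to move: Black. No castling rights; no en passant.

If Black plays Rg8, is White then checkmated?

After Rg8: white king on f8; in check: yes, from the black rook on g8.
King squares — e7: attacked by Nc6; f7: attacked by Qd5; g7: attacked by Rg8; e8: attacked by Kd8; g8: attacked by Qd5.
White has no legal moves → checkmate.

yes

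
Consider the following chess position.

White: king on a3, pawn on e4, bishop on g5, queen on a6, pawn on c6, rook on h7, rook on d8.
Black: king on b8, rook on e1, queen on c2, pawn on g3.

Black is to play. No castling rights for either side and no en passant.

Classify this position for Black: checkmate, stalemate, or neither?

checkmate

Black to move; black king on b8.
In check: yes, from the white rook on d8.
King squares — a7: attacked by Qa6; b7: attacked by Qa6; c7: attacked by Rh7; a8: attacked by Qa6; c8: attacked by Qa6.
Legal moves for Black: none.
In check with no legal moves → checkmate.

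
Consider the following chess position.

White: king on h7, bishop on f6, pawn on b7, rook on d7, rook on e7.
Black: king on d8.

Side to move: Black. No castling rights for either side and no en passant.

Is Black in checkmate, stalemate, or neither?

checkmate

Black to move; black king on d8.
In check: yes, from the white rook on d7.
King squares — c7: attacked by Rd7; d7: attacked by Re7; e7: attacked by Bf6; c8: attacked by Pb7; e8: attacked by Re7.
Legal moves for Black: none.
In check with no legal moves → checkmate.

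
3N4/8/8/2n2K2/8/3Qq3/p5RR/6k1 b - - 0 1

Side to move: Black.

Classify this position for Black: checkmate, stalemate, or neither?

Black to move; black king on g1.
In check: yes, from the white rook on g2.
King squares — f1: attacked by Qd3; h1: attacked by Rh2; f2: attacked by Rg2; g2: attacked by Rh2; h2: attacked by Rg2.
Legal moves for Black: none.
In check with no legal moves → checkmate.

checkmate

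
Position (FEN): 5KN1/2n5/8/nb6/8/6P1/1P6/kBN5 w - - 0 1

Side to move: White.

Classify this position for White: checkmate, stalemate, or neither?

neither

White to move; white king on f8.
In check: no.
Legal moves for White include: Ne7, Nh6, Nf6, Kg7, Kf7, Ke7, Nd3, Nb3+, Ne2, Na2, Bh7, Bg6, Bf5, Be4, Bd3, Bc2, Ba2, g4, ... (list truncated; more exist).
White has legal moves and is not in check → neither.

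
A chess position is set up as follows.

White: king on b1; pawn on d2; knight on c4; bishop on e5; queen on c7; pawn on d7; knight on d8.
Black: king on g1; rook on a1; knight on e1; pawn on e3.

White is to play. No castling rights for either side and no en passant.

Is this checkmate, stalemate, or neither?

neither

White to move; white king on b1.
In check: yes, from the black rook on a1.
Legal moves for White: Kb2, Kxa1, Bxa1.
White is in check but has 3 legal moves → neither.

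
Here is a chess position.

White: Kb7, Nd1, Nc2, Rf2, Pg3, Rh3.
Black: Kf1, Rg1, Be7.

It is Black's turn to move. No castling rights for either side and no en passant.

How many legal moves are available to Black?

0

Black to move; king on f1.
In check: yes, from the white rook on f2.
Legal moves: none.
Count: 0.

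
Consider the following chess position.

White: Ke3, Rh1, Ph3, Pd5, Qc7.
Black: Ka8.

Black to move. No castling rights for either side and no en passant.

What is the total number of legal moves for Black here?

0

Black to move; king on a8.
In check: no.
Legal moves: none.
Count: 0.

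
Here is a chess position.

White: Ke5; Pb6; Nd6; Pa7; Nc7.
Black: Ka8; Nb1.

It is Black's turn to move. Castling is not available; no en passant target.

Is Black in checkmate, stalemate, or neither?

checkmate

Black to move; black king on a8.
In check: yes, from the white knight on c7.
King squares — a7: attacked by Pb6; b7: attacked by Nd6; b8: attacked by Pa7.
Legal moves for Black: none.
In check with no legal moves → checkmate.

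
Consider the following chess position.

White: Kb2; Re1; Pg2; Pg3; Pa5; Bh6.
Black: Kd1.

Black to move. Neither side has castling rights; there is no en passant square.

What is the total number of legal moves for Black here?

1

Black to move; king on d1.
In check: yes, from the white rook on e1.
Legal moves: Kxe1.
Count: 1.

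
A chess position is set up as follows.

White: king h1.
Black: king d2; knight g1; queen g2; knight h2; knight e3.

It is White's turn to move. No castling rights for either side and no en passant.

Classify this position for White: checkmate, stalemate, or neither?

checkmate

White to move; white king on h1.
In check: yes, from the black queen on g2.
King squares — g1: attacked by Qg2; g2: attacked by Ne3; h2: attacked by Qg2.
Legal moves for White: none.
In check with no legal moves → checkmate.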